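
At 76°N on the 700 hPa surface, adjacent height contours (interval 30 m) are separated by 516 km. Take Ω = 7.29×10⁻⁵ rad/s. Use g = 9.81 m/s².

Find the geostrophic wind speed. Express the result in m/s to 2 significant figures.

Coriolis parameter at 76°N:
f = 2Ω sin φ = 2 × 7.29×10⁻⁵ × sin 76° = 1.41×10⁻⁴ s⁻¹
Height gradient: |∂Z/∂n| = 30 m / 516000 m = 5.81×10⁻⁵
On a pressure surface, geostrophic balance gives V_g = (g/f)|∂Z/∂n|:
V_g = 9.81 × 5.81×10⁻⁵ / 1.41×10⁻⁴ = 4.03 m/s

4.0 m/s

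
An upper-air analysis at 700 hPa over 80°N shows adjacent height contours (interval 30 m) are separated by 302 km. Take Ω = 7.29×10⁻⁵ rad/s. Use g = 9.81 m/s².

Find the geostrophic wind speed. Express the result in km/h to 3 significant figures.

24.4 km/h

Coriolis parameter at 80°N:
f = 2Ω sin φ = 2 × 7.29×10⁻⁵ × sin 80° = 1.44×10⁻⁴ s⁻¹
Height gradient: |∂Z/∂n| = 30 m / 302000 m = 9.93×10⁻⁵
On a pressure surface, geostrophic balance gives V_g = (g/f)|∂Z/∂n|:
V_g = 9.81 × 9.93×10⁻⁵ / 1.44×10⁻⁴ = 6.79 m/s
Converting: 6.79 m/s × 3.6 = 24.4 km/h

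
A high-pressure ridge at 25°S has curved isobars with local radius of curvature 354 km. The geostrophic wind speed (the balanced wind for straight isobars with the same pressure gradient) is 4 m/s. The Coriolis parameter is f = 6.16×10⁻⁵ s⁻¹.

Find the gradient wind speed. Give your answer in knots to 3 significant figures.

Around a high, pressure-gradient force acts outward with centrifugal, so Coriolis balances both:
fV = (1/ρ)|∂P/∂n| + V²/R  →  V² − fR·V + fR·V_g = 0
With fR = 6.16×10⁻⁵ × 354×10³ m = 21.8 m/s:
V = [fR − √((fR)² − 4 fR V_g)]/2 = [21.8 − √(21.8² − 4×21.8×4)]/2 = 5.28 m/s
Supergeostrophic (V > V_g = 4 m/s), as expected around a high.
Converting: 5.28 m/s × 1.944 = 10.3 knots

10.3 knots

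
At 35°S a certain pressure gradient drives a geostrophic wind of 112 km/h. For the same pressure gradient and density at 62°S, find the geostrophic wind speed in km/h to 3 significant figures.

72.8 km/h

With the same pressure gradient and density, V_g ∝ 1/f ∝ 1/sin φ.
V₂ = V₁ · sin φ₁ / sin φ₂ = 112 × sin 35° / sin 62°
V₂ = 112 × 0.5736/0.8829 = 72.8 km/h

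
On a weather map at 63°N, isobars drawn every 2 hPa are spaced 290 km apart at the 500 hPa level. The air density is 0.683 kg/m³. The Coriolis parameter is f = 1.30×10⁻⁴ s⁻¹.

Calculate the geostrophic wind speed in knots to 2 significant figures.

Pressure gradient: |∂P/∂n| = 200 Pa / 290000 m = 6.90×10⁻⁴ Pa/m
Geostrophic balance (pressure-gradient force = Coriolis force):
V_g = (1/(fρ)) |∂P/∂n| = 6.90×10⁻⁴ / (1.30×10⁻⁴ × 0.683) = 7.77 m/s
Converting: 7.77 m/s × 1.944 = 15 knots

15 knots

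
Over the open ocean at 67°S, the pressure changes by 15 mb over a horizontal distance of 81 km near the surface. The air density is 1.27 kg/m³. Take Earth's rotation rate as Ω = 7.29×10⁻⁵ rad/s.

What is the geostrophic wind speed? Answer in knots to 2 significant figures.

210 knots

Coriolis parameter at 67°S:
f = 2Ω sin φ = 2 × 7.29×10⁻⁵ × sin 67° = 1.34×10⁻⁴ s⁻¹
Pressure gradient: |∂P/∂n| = 1500 Pa / 81000 m = 1.85×10⁻² Pa/m
Geostrophic balance (pressure-gradient force = Coriolis force):
V_g = (1/(fρ)) |∂P/∂n| = 1.85×10⁻² / (1.34×10⁻⁴ × 1.27) = 109 m/s
Converting: 109 m/s × 1.944 = 210 knots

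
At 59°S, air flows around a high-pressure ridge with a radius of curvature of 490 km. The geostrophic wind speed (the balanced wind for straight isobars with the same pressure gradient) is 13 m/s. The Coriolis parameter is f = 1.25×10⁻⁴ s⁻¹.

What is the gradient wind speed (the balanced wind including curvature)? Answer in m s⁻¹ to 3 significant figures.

Around a high, pressure-gradient force acts outward with centrifugal, so Coriolis balances both:
fV = (1/ρ)|∂P/∂n| + V²/R  →  V² − fR·V + fR·V_g = 0
With fR = 1.25×10⁻⁴ × 490×10³ m = 61.2 m/s:
V = [fR − √((fR)² − 4 fR V_g)]/2 = [61.2 − √(61.2² − 4×61.2×13)]/2 = 18.7 m/s
Supergeostrophic (V > V_g = 13 m/s), as expected around a high.

18.7 m s⁻¹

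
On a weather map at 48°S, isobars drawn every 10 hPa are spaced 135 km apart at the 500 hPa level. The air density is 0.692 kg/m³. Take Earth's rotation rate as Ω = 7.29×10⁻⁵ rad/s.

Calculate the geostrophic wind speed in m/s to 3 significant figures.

98.8 m/s

Coriolis parameter at 48°S:
f = 2Ω sin φ = 2 × 7.29×10⁻⁵ × sin 48° = 1.08×10⁻⁴ s⁻¹
Pressure gradient: |∂P/∂n| = 1000 Pa / 135000 m = 7.41×10⁻³ Pa/m
Geostrophic balance (pressure-gradient force = Coriolis force):
V_g = (1/(fρ)) |∂P/∂n| = 7.41×10⁻³ / (1.08×10⁻⁴ × 0.692) = 98.8 m/s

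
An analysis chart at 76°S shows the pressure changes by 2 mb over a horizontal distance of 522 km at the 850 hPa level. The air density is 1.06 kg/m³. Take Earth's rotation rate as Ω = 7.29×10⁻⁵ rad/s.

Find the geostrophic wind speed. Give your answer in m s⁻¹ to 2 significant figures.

2.6 m s⁻¹

Coriolis parameter at 76°S:
f = 2Ω sin φ = 2 × 7.29×10⁻⁵ × sin 76° = 1.41×10⁻⁴ s⁻¹
Pressure gradient: |∂P/∂n| = 200 Pa / 522000 m = 3.83×10⁻⁴ Pa/m
Geostrophic balance (pressure-gradient force = Coriolis force):
V_g = (1/(fρ)) |∂P/∂n| = 3.83×10⁻⁴ / (1.41×10⁻⁴ × 1.06) = 2.56 m/s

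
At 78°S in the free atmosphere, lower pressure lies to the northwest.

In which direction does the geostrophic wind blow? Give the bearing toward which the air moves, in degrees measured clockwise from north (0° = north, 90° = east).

225°

The pressure-gradient force points toward the northwest (bearing 315°).
Geostrophic balance: in the Southern Hemisphere the Coriolis force deflects motion to the left, so the geostrophic wind blows 90° to the left of the pressure-gradient force (low pressure on the right).
Rotating 315° by 90° counterclockwise gives 225° — the wind blows toward the southwest.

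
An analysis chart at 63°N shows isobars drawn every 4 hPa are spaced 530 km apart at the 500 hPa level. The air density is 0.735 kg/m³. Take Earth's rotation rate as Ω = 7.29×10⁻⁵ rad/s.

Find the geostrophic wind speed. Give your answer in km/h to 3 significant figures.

28.5 km/h

Coriolis parameter at 63°N:
f = 2Ω sin φ = 2 × 7.29×10⁻⁵ × sin 63° = 1.30×10⁻⁴ s⁻¹
Pressure gradient: |∂P/∂n| = 400 Pa / 530000 m = 7.55×10⁻⁴ Pa/m
Geostrophic balance (pressure-gradient force = Coriolis force):
V_g = (1/(fρ)) |∂P/∂n| = 7.55×10⁻⁴ / (1.30×10⁻⁴ × 0.735) = 7.90 m/s
Converting: 7.90 m/s × 3.6 = 28.5 km/h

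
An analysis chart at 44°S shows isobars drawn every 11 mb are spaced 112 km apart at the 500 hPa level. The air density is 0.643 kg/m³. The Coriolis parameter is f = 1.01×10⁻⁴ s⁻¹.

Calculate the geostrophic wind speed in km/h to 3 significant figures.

Pressure gradient: |∂P/∂n| = 1100 Pa / 112000 m = 9.82×10⁻³ Pa/m
Geostrophic balance (pressure-gradient force = Coriolis force):
V_g = (1/(fρ)) |∂P/∂n| = 9.82×10⁻³ / (1.01×10⁻⁴ × 0.643) = 151 m/s
Converting: 151 m/s × 3.6 = 544 km/h

544 km/h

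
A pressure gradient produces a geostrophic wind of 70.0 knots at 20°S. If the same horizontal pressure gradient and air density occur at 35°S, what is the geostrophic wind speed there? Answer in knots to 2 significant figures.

42 knots

With the same pressure gradient and density, V_g ∝ 1/f ∝ 1/sin φ.
V₂ = V₁ · sin φ₁ / sin φ₂ = 70.0 × sin 20° / sin 35°
V₂ = 70.0 × 0.3420/0.5736 = 42 knots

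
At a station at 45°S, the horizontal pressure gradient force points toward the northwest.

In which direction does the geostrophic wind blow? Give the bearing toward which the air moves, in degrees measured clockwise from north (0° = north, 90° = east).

225°

The pressure-gradient force points toward the northwest (bearing 315°).
Geostrophic balance: in the Southern Hemisphere the Coriolis force deflects motion to the left, so the geostrophic wind blows 90° to the left of the pressure-gradient force (low pressure on the right).
Rotating 315° by 90° counterclockwise gives 225° — the wind blows toward the southwest.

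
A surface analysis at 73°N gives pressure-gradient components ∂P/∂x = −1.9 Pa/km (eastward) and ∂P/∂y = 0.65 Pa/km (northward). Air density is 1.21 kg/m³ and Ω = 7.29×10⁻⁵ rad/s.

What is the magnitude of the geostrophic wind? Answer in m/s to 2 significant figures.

12 m/s

Coriolis parameter at 73°N:
f = 2Ω sin φ = 2 × 7.29×10⁻⁵ × sin 73° = 1.39×10⁻⁴ s⁻¹
Component geostrophic relations (x east, y north):
u_g = −(1/(fρ)) ∂P/∂y,  v_g = (1/(fρ)) ∂P/∂x
u_g = −(0.65×10⁻³)/(1.39×10⁻⁴ × 1.21) = −3.85 m/s;  v_g = (−1.9×10⁻³)/(1.39×10⁻⁴ × 1.21) = −11.3 m/s
|V_g| = √(u_g² + v_g²) = 11.9 m/s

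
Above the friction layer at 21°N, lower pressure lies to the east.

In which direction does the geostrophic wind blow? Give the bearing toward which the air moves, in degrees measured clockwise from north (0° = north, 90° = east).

The pressure-gradient force points toward the east (bearing 090°).
Geostrophic balance: in the Northern Hemisphere the Coriolis force deflects motion to the right, so the geostrophic wind blows 90° to the right of the pressure-gradient force (low pressure on the left).
Rotating 090° by 90° clockwise gives 180° — the wind blows toward the south.

180°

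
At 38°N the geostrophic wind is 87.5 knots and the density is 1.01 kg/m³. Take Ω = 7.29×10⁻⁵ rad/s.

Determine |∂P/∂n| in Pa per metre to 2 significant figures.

4.1×10⁻³ Pa/m

Coriolis parameter at 38°N:
f = 2Ω sin φ = 2 × 7.29×10⁻⁵ × sin 38° = 8.98×10⁻⁵ s⁻¹
Wind speed in SI: 87.5 knots = 45.0 m/s
Geostrophic balance rearranged: |∂P/∂n| = f ρ V_g
|∂P/∂n| = 8.98×10⁻⁵ × 1.01 × 45.0 = 4.08×10⁻³ Pa/m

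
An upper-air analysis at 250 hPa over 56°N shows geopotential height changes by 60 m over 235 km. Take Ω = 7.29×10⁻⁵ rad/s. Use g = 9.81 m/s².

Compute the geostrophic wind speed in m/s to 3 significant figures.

20.7 m/s

Coriolis parameter at 56°N:
f = 2Ω sin φ = 2 × 7.29×10⁻⁵ × sin 56° = 1.21×10⁻⁴ s⁻¹
Height gradient: |∂Z/∂n| = 60 m / 235000 m = 2.55×10⁻⁴
On a pressure surface, geostrophic balance gives V_g = (g/f)|∂Z/∂n|:
V_g = 9.81 × 2.55×10⁻⁴ / 1.21×10⁻⁴ = 20.7 m/s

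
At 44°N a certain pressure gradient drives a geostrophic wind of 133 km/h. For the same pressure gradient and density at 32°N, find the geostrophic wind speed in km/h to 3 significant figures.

174 km/h

With the same pressure gradient and density, V_g ∝ 1/f ∝ 1/sin φ.
V₂ = V₁ · sin φ₁ / sin φ₂ = 133 × sin 44° / sin 32°
V₂ = 133 × 0.6947/0.5299 = 174 km/h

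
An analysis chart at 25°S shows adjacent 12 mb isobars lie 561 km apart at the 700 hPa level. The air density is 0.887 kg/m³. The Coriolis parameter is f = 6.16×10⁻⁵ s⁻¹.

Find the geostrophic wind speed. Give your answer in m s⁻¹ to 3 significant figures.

39.1 m s⁻¹

Pressure gradient: |∂P/∂n| = 1200 Pa / 561000 m = 2.14×10⁻³ Pa/m
Geostrophic balance (pressure-gradient force = Coriolis force):
V_g = (1/(fρ)) |∂P/∂n| = 2.14×10⁻³ / (6.16×10⁻⁵ × 0.887) = 39.1 m/s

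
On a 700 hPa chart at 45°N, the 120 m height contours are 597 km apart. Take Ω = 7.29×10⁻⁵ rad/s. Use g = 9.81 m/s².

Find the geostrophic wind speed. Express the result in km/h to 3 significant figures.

Coriolis parameter at 45°N:
f = 2Ω sin φ = 2 × 7.29×10⁻⁵ × sin 45° = 1.03×10⁻⁴ s⁻¹
Height gradient: |∂Z/∂n| = 120 m / 597000 m = 2.01×10⁻⁴
On a pressure surface, geostrophic balance gives V_g = (g/f)|∂Z/∂n|:
V_g = 9.81 × 2.01×10⁻⁴ / 1.03×10⁻⁴ = 19.1 m/s
Converting: 19.1 m/s × 3.6 = 68.9 km/h

68.9 km/h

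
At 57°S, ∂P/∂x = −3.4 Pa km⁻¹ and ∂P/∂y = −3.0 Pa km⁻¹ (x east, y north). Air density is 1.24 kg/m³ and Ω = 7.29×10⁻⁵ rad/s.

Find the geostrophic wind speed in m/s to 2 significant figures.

Coriolis parameter at 57°S:
f = 2Ω sin φ = 2 × 7.29×10⁻⁵ × sin 57° = 1.22×10⁻⁴ s⁻¹
In the Southern Hemisphere f is negative: f = −1.22×10⁻⁴ s⁻¹.
Component geostrophic relations (x east, y north):
u_g = −(1/(fρ)) ∂P/∂y,  v_g = (1/(fρ)) ∂P/∂x
u_g = −(−3.0×10⁻³)/(−1.22×10⁻⁴ × 1.24) = −19.8 m/s;  v_g = (−3.4×10⁻³)/(−1.22×10⁻⁴ × 1.24) = 22.4 m/s
|V_g| = √(u_g² + v_g²) = 29.9 m/s

30 m/s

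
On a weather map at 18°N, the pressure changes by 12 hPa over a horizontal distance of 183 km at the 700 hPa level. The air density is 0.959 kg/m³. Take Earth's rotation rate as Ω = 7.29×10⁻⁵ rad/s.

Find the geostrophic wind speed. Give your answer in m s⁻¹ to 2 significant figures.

150 m s⁻¹

Coriolis parameter at 18°N:
f = 2Ω sin φ = 2 × 7.29×10⁻⁵ × sin 18° = 4.51×10⁻⁵ s⁻¹
Pressure gradient: |∂P/∂n| = 1200 Pa / 183000 m = 6.56×10⁻³ Pa/m
Geostrophic balance (pressure-gradient force = Coriolis force):
V_g = (1/(fρ)) |∂P/∂n| = 6.56×10⁻³ / (4.51×10⁻⁵ × 0.959) = 152 m/s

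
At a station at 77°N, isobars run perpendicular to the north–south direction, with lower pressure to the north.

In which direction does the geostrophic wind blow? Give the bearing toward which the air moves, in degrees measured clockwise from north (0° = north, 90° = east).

090°

The pressure-gradient force points toward the north (bearing 000°).
Geostrophic balance: in the Northern Hemisphere the Coriolis force deflects motion to the right, so the geostrophic wind blows 90° to the right of the pressure-gradient force (low pressure on the left).
Rotating 000° by 90° clockwise gives 090° — the wind blows toward the east.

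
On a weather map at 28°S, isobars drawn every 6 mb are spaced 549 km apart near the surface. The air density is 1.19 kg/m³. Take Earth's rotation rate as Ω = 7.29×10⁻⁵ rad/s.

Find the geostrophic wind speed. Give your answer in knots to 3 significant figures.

26.1 knots

Coriolis parameter at 28°S:
f = 2Ω sin φ = 2 × 7.29×10⁻⁵ × sin 28° = 6.84×10⁻⁵ s⁻¹
Pressure gradient: |∂P/∂n| = 600 Pa / 549000 m = 1.09×10⁻³ Pa/m
Geostrophic balance (pressure-gradient force = Coriolis force):
V_g = (1/(fρ)) |∂P/∂n| = 1.09×10⁻³ / (6.84×10⁻⁵ × 1.19) = 13.4 m/s
Converting: 13.4 m/s × 1.944 = 26.1 knots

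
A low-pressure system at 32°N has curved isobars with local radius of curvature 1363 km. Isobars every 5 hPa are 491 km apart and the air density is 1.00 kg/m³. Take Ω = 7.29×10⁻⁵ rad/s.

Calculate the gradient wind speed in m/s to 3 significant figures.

Coriolis parameter at 32°N:
f = 2Ω sin φ = 2 × 7.29×10⁻⁵ × sin 32° = 7.73×10⁻⁵ s⁻¹
Pressure gradient: |∂P/∂n| = 500 Pa / 491000 m = 1.02×10⁻³ Pa/m
Geostrophic speed: V_g = |∂P/∂n|/(fρ) = 1.02×10⁻³/(7.73×10⁻⁵ × 1.00) = 13.2 m/s
Around a low, centrifugal force acts outward with Coriolis, so pressure-gradient force balances both:
(1/ρ)|∂P/∂n| = fV + V²/R  →  V² + fR·V − fR·V_g = 0
With fR = 7.73×10⁻⁵ × 1363×10³ m = 105 m/s:
V = [−fR + √((fR)² + 4 fR V_g)]/2 = [−105 + √(105² + 4×105×13.2)]/2 = 11.8 m/s
Subgeostrophic (V < V_g = 13.2 m/s), as expected around a low.

11.8 m/s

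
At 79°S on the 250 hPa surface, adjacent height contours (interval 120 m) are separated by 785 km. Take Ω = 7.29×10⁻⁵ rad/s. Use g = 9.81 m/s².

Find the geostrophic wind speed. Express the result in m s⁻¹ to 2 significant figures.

10 m s⁻¹

Coriolis parameter at 79°S:
f = 2Ω sin φ = 2 × 7.29×10⁻⁵ × sin 79° = 1.43×10⁻⁴ s⁻¹
Height gradient: |∂Z/∂n| = 120 m / 785000 m = 1.53×10⁻⁴
On a pressure surface, geostrophic balance gives V_g = (g/f)|∂Z/∂n|:
V_g = 9.81 × 1.53×10⁻⁴ / 1.43×10⁻⁴ = 10.5 m/s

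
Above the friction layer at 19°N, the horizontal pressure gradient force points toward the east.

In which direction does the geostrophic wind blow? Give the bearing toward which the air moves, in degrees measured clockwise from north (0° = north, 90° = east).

180°

The pressure-gradient force points toward the east (bearing 090°).
Geostrophic balance: in the Northern Hemisphere the Coriolis force deflects motion to the right, so the geostrophic wind blows 90° to the right of the pressure-gradient force (low pressure on the left).
Rotating 090° by 90° clockwise gives 180° — the wind blows toward the south.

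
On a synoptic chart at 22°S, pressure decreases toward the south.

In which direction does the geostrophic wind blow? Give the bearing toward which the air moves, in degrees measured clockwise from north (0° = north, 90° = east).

090°

The pressure-gradient force points toward the south (bearing 180°).
Geostrophic balance: in the Southern Hemisphere the Coriolis force deflects motion to the left, so the geostrophic wind blows 90° to the left of the pressure-gradient force (low pressure on the right).
Rotating 180° by 90° counterclockwise gives 090° — the wind blows toward the east.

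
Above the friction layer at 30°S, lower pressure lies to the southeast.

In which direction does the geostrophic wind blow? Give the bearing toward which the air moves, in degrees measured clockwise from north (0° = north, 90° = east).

045°

The pressure-gradient force points toward the southeast (bearing 135°).
Geostrophic balance: in the Southern Hemisphere the Coriolis force deflects motion to the left, so the geostrophic wind blows 90° to the left of the pressure-gradient force (low pressure on the right).
Rotating 135° by 90° counterclockwise gives 045° — the wind blows toward the northeast.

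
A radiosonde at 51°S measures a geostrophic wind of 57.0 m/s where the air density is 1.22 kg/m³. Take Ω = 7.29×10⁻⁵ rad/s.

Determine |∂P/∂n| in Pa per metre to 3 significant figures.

7.88×10⁻³ Pa/m

Coriolis parameter at 51°S:
f = 2Ω sin φ = 2 × 7.29×10⁻⁵ × sin 51° = 1.13×10⁻⁴ s⁻¹
Geostrophic balance rearranged: |∂P/∂n| = f ρ V_g
|∂P/∂n| = 1.13×10⁻⁴ × 1.22 × 57.0 = 7.88×10⁻³ Pa/m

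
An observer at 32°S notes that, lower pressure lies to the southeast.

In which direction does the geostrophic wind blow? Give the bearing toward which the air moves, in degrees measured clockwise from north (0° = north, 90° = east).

The pressure-gradient force points toward the southeast (bearing 135°).
Geostrophic balance: in the Southern Hemisphere the Coriolis force deflects motion to the left, so the geostrophic wind blows 90° to the left of the pressure-gradient force (low pressure on the right).
Rotating 135° by 90° counterclockwise gives 045° — the wind blows toward the northeast.

045°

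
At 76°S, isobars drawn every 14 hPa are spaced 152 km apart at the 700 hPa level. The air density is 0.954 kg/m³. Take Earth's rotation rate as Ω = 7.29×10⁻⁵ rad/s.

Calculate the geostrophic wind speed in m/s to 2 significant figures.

68 m/s

Coriolis parameter at 76°S:
f = 2Ω sin φ = 2 × 7.29×10⁻⁵ × sin 76° = 1.41×10⁻⁴ s⁻¹
Pressure gradient: |∂P/∂n| = 1400 Pa / 152000 m = 9.21×10⁻³ Pa/m
Geostrophic balance (pressure-gradient force = Coriolis force):
V_g = (1/(fρ)) |∂P/∂n| = 9.21×10⁻³ / (1.41×10⁻⁴ × 0.954) = 68.2 m/s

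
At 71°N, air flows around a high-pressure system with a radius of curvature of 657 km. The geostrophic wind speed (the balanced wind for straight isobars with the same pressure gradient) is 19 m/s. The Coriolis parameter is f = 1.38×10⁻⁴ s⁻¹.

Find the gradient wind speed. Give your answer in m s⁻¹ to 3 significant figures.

Around a high, pressure-gradient force acts outward with centrifugal, so Coriolis balances both:
fV = (1/ρ)|∂P/∂n| + V²/R  →  V² − fR·V + fR·V_g = 0
With fR = 1.38×10⁻⁴ × 657×10³ m = 90.7 m/s:
V = [fR − √((fR)² − 4 fR V_g)]/2 = [90.7 − √(90.7² − 4×90.7×19)]/2 = 27.1 m/s
Supergeostrophic (V > V_g = 19 m/s), as expected around a high.

27.1 m s⁻¹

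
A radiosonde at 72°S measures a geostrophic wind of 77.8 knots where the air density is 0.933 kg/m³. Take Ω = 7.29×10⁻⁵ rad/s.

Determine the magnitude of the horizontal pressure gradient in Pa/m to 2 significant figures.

5.2×10⁻³ Pa/m

Coriolis parameter at 72°S:
f = 2Ω sin φ = 2 × 7.29×10⁻⁵ × sin 72° = 1.39×10⁻⁴ s⁻¹
Wind speed in SI: 77.8 knots = 40.0 m/s
Geostrophic balance rearranged: |∂P/∂n| = f ρ V_g
|∂P/∂n| = 1.39×10⁻⁴ × 0.933 × 40.0 = 5.18×10⁻³ Pa/m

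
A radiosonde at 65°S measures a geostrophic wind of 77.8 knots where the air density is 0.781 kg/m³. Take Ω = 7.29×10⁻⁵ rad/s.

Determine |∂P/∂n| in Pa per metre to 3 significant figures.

Coriolis parameter at 65°S:
f = 2Ω sin φ = 2 × 7.29×10⁻⁵ × sin 65° = 1.32×10⁻⁴ s⁻¹
Wind speed in SI: 77.8 knots = 40.0 m/s
Geostrophic balance rearranged: |∂P/∂n| = f ρ V_g
|∂P/∂n| = 1.32×10⁻⁴ × 0.781 × 40.0 = 4.13×10⁻³ Pa/m

4.13×10⁻³ Pa/m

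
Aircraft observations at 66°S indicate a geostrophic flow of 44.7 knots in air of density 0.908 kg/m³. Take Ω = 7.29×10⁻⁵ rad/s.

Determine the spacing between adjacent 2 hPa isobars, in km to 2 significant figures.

72 km

Coriolis parameter at 66°S:
f = 2Ω sin φ = 2 × 7.29×10⁻⁵ × sin 66° = 1.33×10⁻⁴ s⁻¹
Wind speed in SI: 44.7 knots = 23.0 m/s
Geostrophic balance rearranged: |∂P/∂n| = f ρ V_g
|∂P/∂n| = 1.33×10⁻⁴ × 0.908 × 23.0 = 2.78×10⁻³ Pa/m
Isobar spacing: Δn = ΔP/|∂P/∂n| = 200 Pa / 2.78×10⁻³ Pa/m = 71914 m ≈ 72 km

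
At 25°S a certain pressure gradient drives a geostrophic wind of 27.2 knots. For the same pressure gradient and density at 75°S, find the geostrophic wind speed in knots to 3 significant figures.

11.9 knots

With the same pressure gradient and density, V_g ∝ 1/f ∝ 1/sin φ.
V₂ = V₁ · sin φ₁ / sin φ₂ = 27.2 × sin 25° / sin 75°
V₂ = 27.2 × 0.4226/0.9659 = 11.9 knots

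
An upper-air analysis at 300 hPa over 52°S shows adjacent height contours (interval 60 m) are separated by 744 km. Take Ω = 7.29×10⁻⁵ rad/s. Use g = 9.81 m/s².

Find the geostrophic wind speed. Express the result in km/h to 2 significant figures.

Coriolis parameter at 52°S:
f = 2Ω sin φ = 2 × 7.29×10⁻⁵ × sin 52° = 1.15×10⁻⁴ s⁻¹
Height gradient: |∂Z/∂n| = 60 m / 744000 m = 8.06×10⁻⁵
On a pressure surface, geostrophic balance gives V_g = (g/f)|∂Z/∂n|:
V_g = 9.81 × 8.06×10⁻⁵ / 1.15×10⁻⁴ = 6.89 m/s
Converting: 6.89 m/s × 3.6 = 25 km/h

25 km/h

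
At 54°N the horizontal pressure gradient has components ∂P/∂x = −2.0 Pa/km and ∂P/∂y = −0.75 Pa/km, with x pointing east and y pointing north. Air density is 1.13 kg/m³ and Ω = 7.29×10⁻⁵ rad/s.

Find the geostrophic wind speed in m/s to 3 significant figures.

16.0 m/s

Coriolis parameter at 54°N:
f = 2Ω sin φ = 2 × 7.29×10⁻⁵ × sin 54° = 1.18×10⁻⁴ s⁻¹
Component geostrophic relations (x east, y north):
u_g = −(1/(fρ)) ∂P/∂y,  v_g = (1/(fρ)) ∂P/∂x
u_g = −(−0.75×10⁻³)/(1.18×10⁻⁴ × 1.13) = 5.63 m/s;  v_g = (−2.0×10⁻³)/(1.18×10⁻⁴ × 1.13) = −15.0 m/s
|V_g| = √(u_g² + v_g²) = 16.0 m/s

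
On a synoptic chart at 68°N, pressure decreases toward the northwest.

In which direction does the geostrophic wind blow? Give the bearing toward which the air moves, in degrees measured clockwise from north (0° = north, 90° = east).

045°

The pressure-gradient force points toward the northwest (bearing 315°).
Geostrophic balance: in the Northern Hemisphere the Coriolis force deflects motion to the right, so the geostrophic wind blows 90° to the right of the pressure-gradient force (low pressure on the left).
Rotating 315° by 90° clockwise gives 045° — the wind blows toward the northeast.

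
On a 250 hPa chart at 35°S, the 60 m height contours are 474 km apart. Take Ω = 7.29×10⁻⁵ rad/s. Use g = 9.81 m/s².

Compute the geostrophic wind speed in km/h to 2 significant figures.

Coriolis parameter at 35°S:
f = 2Ω sin φ = 2 × 7.29×10⁻⁵ × sin 35° = 8.36×10⁻⁵ s⁻¹
Height gradient: |∂Z/∂n| = 60 m / 474000 m = 1.27×10⁻⁴
On a pressure surface, geostrophic balance gives V_g = (g/f)|∂Z/∂n|:
V_g = 9.81 × 1.27×10⁻⁴ / 8.36×10⁻⁵ = 14.8 m/s
Converting: 14.8 m/s × 3.6 = 53 km/h

53 km/h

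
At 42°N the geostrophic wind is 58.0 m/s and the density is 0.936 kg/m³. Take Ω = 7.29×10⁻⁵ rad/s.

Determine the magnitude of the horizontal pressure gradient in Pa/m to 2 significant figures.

Coriolis parameter at 42°N:
f = 2Ω sin φ = 2 × 7.29×10⁻⁵ × sin 42° = 9.76×10⁻⁵ s⁻¹
Geostrophic balance rearranged: |∂P/∂n| = f ρ V_g
|∂P/∂n| = 9.76×10⁻⁵ × 0.936 × 58.0 = 5.30×10⁻³ Pa/m

5.3×10⁻³ Pa/m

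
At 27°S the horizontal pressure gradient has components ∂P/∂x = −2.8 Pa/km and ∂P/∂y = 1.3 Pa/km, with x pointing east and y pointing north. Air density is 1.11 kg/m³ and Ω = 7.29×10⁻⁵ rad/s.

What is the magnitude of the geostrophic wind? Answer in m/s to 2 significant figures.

42 m/s

Coriolis parameter at 27°S:
f = 2Ω sin φ = 2 × 7.29×10⁻⁵ × sin 27° = 6.62×10⁻⁵ s⁻¹
In the Southern Hemisphere f is negative: f = −6.62×10⁻⁵ s⁻¹.
Component geostrophic relations (x east, y north):
u_g = −(1/(fρ)) ∂P/∂y,  v_g = (1/(fρ)) ∂P/∂x
u_g = −(1.3×10⁻³)/(−6.62×10⁻⁵ × 1.11) = 17.7 m/s;  v_g = (−2.8×10⁻³)/(−6.62×10⁻⁵ × 1.11) = 38.1 m/s
|V_g| = √(u_g² + v_g²) = 42.0 m/s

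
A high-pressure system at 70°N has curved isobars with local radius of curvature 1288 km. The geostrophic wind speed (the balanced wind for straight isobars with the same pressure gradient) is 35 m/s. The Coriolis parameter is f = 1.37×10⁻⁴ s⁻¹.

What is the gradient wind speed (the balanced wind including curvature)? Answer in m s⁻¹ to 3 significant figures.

Around a high, pressure-gradient force acts outward with centrifugal, so Coriolis balances both:
fV = (1/ρ)|∂P/∂n| + V²/R  →  V² − fR·V + fR·V_g = 0
With fR = 1.37×10⁻⁴ × 1288×10³ m = 176 m/s:
V = [fR − √((fR)² − 4 fR V_g)]/2 = [176 − √(176² − 4×176×35)]/2 = 48.1 m/s
Supergeostrophic (V > V_g = 35 m/s), as expected around a high.

48.1 m s⁻¹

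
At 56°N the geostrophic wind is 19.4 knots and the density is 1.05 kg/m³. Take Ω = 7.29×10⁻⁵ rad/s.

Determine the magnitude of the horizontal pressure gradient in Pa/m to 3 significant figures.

1.27×10⁻³ Pa/m

Coriolis parameter at 56°N:
f = 2Ω sin φ = 2 × 7.29×10⁻⁵ × sin 56° = 1.21×10⁻⁴ s⁻¹
Wind speed in SI: 19.4 knots = 9.98 m/s
Geostrophic balance rearranged: |∂P/∂n| = f ρ V_g
|∂P/∂n| = 1.21×10⁻⁴ × 1.05 × 9.98 = 1.27×10⁻³ Pa/m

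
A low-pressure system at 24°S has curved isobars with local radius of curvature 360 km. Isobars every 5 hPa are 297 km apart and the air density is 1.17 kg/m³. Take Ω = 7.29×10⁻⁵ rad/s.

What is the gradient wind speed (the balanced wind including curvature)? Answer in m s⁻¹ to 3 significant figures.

14.5 m s⁻¹

Coriolis parameter at 24°S:
f = 2Ω sin φ = 2 × 7.29×10⁻⁵ × sin 24° = 5.93×10⁻⁵ s⁻¹
Pressure gradient: |∂P/∂n| = 500 Pa / 297000 m = 1.68×10⁻³ Pa/m
Geostrophic speed: V_g = |∂P/∂n|/(fρ) = 1.68×10⁻³/(5.93×10⁻⁵ × 1.17) = 24.3 m/s
Around a low, centrifugal force acts outward with Coriolis, so pressure-gradient force balances both:
(1/ρ)|∂P/∂n| = fV + V²/R  →  V² + fR·V − fR·V_g = 0
With fR = 5.93×10⁻⁵ × 360×10³ m = 21.3 m/s:
V = [−fR + √((fR)² + 4 fR V_g)]/2 = [−21.3 + √(21.3² + 4×21.3×24.3)]/2 = 14.5 m/s
Subgeostrophic (V < V_g = 24.3 m/s), as expected around a low.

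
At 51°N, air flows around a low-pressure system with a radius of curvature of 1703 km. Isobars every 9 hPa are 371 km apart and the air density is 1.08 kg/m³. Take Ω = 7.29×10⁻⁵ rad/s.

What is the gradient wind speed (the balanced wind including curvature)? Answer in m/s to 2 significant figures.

18 m/s

Coriolis parameter at 51°N:
f = 2Ω sin φ = 2 × 7.29×10⁻⁵ × sin 51° = 1.13×10⁻⁴ s⁻¹
Pressure gradient: |∂P/∂n| = 900 Pa / 371000 m = 2.43×10⁻³ Pa/m
Geostrophic speed: V_g = |∂P/∂n|/(fρ) = 2.43×10⁻³/(1.13×10⁻⁴ × 1.08) = 19.8 m/s
Around a low, centrifugal force acts outward with Coriolis, so pressure-gradient force balances both:
(1/ρ)|∂P/∂n| = fV + V²/R  →  V² + fR·V − fR·V_g = 0
With fR = 1.13×10⁻⁴ × 1703×10³ m = 193 m/s:
V = [−fR + √((fR)² + 4 fR V_g)]/2 = [−193 + √(193² + 4×193×19.8)]/2 = 18.1 m/s
Subgeostrophic (V < V_g = 19.8 m/s), as expected around a low.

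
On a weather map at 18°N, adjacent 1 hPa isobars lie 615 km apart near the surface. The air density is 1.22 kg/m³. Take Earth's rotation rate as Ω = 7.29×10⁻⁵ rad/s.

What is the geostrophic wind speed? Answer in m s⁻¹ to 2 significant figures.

3.0 m s⁻¹

Coriolis parameter at 18°N:
f = 2Ω sin φ = 2 × 7.29×10⁻⁵ × sin 18° = 4.51×10⁻⁵ s⁻¹
Pressure gradient: |∂P/∂n| = 100 Pa / 615000 m = 1.63×10⁻⁴ Pa/m
Geostrophic balance (pressure-gradient force = Coriolis force):
V_g = (1/(fρ)) |∂P/∂n| = 1.63×10⁻⁴ / (4.51×10⁻⁵ × 1.22) = 2.96 m/s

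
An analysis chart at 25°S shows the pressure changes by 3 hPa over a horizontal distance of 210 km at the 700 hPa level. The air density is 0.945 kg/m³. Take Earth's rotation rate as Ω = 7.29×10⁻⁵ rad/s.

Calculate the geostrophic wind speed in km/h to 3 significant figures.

Coriolis parameter at 25°S:
f = 2Ω sin φ = 2 × 7.29×10⁻⁵ × sin 25° = 6.16×10⁻⁵ s⁻¹
Pressure gradient: |∂P/∂n| = 300 Pa / 210000 m = 1.43×10⁻³ Pa/m
Geostrophic balance (pressure-gradient force = Coriolis force):
V_g = (1/(fρ)) |∂P/∂n| = 1.43×10⁻³ / (6.16×10⁻⁵ × 0.945) = 24.5 m/s
Converting: 24.5 m/s × 3.6 = 88.3 km/h

88.3 km/h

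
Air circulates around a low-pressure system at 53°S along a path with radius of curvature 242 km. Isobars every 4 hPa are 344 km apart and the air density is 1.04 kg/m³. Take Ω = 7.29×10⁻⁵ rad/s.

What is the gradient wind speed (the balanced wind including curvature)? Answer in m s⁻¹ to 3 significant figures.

7.57 m s⁻¹

Coriolis parameter at 53°S:
f = 2Ω sin φ = 2 × 7.29×10⁻⁵ × sin 53° = 1.16×10⁻⁴ s⁻¹
Pressure gradient: |∂P/∂n| = 400 Pa / 344000 m = 1.16×10⁻³ Pa/m
Geostrophic speed: V_g = |∂P/∂n|/(fρ) = 1.16×10⁻³/(1.16×10⁻⁴ × 1.04) = 9.60 m/s
Around a low, centrifugal force acts outward with Coriolis, so pressure-gradient force balances both:
(1/ρ)|∂P/∂n| = fV + V²/R  →  V² + fR·V − fR·V_g = 0
With fR = 1.16×10⁻⁴ × 242×10³ m = 28.2 m/s:
V = [−fR + √((fR)² + 4 fR V_g)]/2 = [−28.2 + √(28.2² + 4×28.2×9.6)]/2 = 7.57 m/s
Subgeostrophic (V < V_g = 9.6 m/s), as expected around a low.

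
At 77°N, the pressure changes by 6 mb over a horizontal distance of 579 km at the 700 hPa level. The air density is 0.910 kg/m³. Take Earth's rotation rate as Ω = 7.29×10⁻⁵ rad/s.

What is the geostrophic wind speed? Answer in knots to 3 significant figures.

15.6 knots

Coriolis parameter at 77°N:
f = 2Ω sin φ = 2 × 7.29×10⁻⁵ × sin 77° = 1.42×10⁻⁴ s⁻¹
Pressure gradient: |∂P/∂n| = 600 Pa / 579000 m = 1.04×10⁻³ Pa/m
Geostrophic balance (pressure-gradient force = Coriolis force):
V_g = (1/(fρ)) |∂P/∂n| = 1.04×10⁻³ / (1.42×10⁻⁴ × 0.910) = 8.02 m/s
Converting: 8.02 m/s × 1.944 = 15.6 knots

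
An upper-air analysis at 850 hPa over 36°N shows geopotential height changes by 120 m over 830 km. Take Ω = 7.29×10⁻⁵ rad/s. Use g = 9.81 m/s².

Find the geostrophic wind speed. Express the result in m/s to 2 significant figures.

Coriolis parameter at 36°N:
f = 2Ω sin φ = 2 × 7.29×10⁻⁵ × sin 36° = 8.57×10⁻⁵ s⁻¹
Height gradient: |∂Z/∂n| = 120 m / 830000 m = 1.45×10⁻⁴
On a pressure surface, geostrophic balance gives V_g = (g/f)|∂Z/∂n|:
V_g = 9.81 × 1.45×10⁻⁴ / 8.57×10⁻⁵ = 16.5 m/s

17 m/s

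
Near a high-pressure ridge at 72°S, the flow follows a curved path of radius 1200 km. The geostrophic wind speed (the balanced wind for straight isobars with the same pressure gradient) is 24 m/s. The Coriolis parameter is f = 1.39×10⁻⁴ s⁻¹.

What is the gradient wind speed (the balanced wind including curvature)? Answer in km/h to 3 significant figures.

Around a high, pressure-gradient force acts outward with centrifugal, so Coriolis balances both:
fV = (1/ρ)|∂P/∂n| + V²/R  →  V² − fR·V + fR·V_g = 0
With fR = 1.39×10⁻⁴ × 1200×10³ m = 167 m/s:
V = [fR − √((fR)² − 4 fR V_g)]/2 = [167 − √(167² − 4×167×24)]/2 = 29.1 m/s
Supergeostrophic (V > V_g = 24 m/s), as expected around a high.
Converting: 29.1 m/s × 3.6 = 105 km/h

105 km/h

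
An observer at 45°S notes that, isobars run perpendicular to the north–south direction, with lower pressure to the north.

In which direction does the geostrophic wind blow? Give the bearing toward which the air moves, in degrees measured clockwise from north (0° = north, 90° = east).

270°

The pressure-gradient force points toward the north (bearing 000°).
Geostrophic balance: in the Southern Hemisphere the Coriolis force deflects motion to the left, so the geostrophic wind blows 90° to the left of the pressure-gradient force (low pressure on the right).
Rotating 000° by 90° counterclockwise gives 270° — the wind blows toward the west.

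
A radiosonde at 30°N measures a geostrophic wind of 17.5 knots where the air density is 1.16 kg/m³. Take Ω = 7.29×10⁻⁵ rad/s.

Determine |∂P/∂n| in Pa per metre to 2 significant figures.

Coriolis parameter at 30°N:
f = 2Ω sin φ = 2 × 7.29×10⁻⁵ × sin 30° = 7.29×10⁻⁵ s⁻¹
Wind speed in SI: 17.5 knots = 9.00 m/s
Geostrophic balance rearranged: |∂P/∂n| = f ρ V_g
|∂P/∂n| = 7.29×10⁻⁵ × 1.16 × 9.00 = 7.61×10⁻⁴ Pa/m

7.6×10⁻⁴ Pa/m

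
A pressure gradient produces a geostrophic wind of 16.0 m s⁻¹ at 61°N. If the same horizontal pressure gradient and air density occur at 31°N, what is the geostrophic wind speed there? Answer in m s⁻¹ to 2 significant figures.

With the same pressure gradient and density, V_g ∝ 1/f ∝ 1/sin φ.
V₂ = V₁ · sin φ₁ / sin φ₂ = 16.0 × sin 61° / sin 31°
V₂ = 16.0 × 0.8746/0.5150 = 27 m s⁻¹

27 m s⁻¹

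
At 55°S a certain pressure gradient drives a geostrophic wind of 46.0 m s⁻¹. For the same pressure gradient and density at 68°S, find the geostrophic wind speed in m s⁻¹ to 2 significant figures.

With the same pressure gradient and density, V_g ∝ 1/f ∝ 1/sin φ.
V₂ = V₁ · sin φ₁ / sin φ₂ = 46.0 × sin 55° / sin 68°
V₂ = 46.0 × 0.8192/0.9272 = 41 m s⁻¹

41 m s⁻¹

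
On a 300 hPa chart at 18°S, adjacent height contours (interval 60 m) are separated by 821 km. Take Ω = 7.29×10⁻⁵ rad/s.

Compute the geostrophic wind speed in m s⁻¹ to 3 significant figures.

Coriolis parameter at 18°S:
f = 2Ω sin φ = 2 × 7.29×10⁻⁵ × sin 18° = 4.51×10⁻⁵ s⁻¹
Height gradient: |∂Z/∂n| = 60 m / 821000 m = 7.31×10⁻⁵
On a pressure surface, geostrophic balance gives V_g = (g/f)|∂Z/∂n|:
V_g = 9.81 × 7.31×10⁻⁵ / 4.51×10⁻⁵ = 15.9 m/s

15.9 m s⁻¹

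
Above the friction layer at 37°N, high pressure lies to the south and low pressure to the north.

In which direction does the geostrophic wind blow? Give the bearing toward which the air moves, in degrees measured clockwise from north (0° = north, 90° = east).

The pressure-gradient force points toward the north (bearing 000°).
Geostrophic balance: in the Northern Hemisphere the Coriolis force deflects motion to the right, so the geostrophic wind blows 90° to the right of the pressure-gradient force (low pressure on the left).
Rotating 000° by 90° clockwise gives 090° — the wind blows toward the east.

090°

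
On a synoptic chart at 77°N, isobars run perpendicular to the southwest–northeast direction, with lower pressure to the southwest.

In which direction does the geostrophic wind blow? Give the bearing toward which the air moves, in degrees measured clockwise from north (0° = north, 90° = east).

The pressure-gradient force points toward the southwest (bearing 225°).
Geostrophic balance: in the Northern Hemisphere the Coriolis force deflects motion to the right, so the geostrophic wind blows 90° to the right of the pressure-gradient force (low pressure on the left).
Rotating 225° by 90° clockwise gives 315° — the wind blows toward the northwest.

315°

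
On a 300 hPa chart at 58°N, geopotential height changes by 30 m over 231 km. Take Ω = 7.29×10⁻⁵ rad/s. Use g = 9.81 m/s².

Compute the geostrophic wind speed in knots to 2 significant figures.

20 knots

Coriolis parameter at 58°N:
f = 2Ω sin φ = 2 × 7.29×10⁻⁵ × sin 58° = 1.24×10⁻⁴ s⁻¹
Height gradient: |∂Z/∂n| = 30 m / 231000 m = 1.30×10⁻⁴
On a pressure surface, geostrophic balance gives V_g = (g/f)|∂Z/∂n|:
V_g = 9.81 × 1.30×10⁻⁴ / 1.24×10⁻⁴ = 10.3 m/s
Converting: 10.3 m/s × 1.944 = 20 knots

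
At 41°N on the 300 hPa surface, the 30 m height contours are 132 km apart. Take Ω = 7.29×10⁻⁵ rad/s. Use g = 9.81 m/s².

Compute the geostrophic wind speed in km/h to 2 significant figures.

Coriolis parameter at 41°N:
f = 2Ω sin φ = 2 × 7.29×10⁻⁵ × sin 41° = 9.57×10⁻⁵ s⁻¹
Height gradient: |∂Z/∂n| = 30 m / 132000 m = 2.27×10⁻⁴
On a pressure surface, geostrophic balance gives V_g = (g/f)|∂Z/∂n|:
V_g = 9.81 × 2.27×10⁻⁴ / 9.57×10⁻⁵ = 23.3 m/s
Converting: 23.3 m/s × 3.6 = 84 km/h

84 km/h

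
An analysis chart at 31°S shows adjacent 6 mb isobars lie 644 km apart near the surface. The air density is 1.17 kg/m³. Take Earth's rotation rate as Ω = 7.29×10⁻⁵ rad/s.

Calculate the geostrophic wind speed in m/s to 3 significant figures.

10.6 m/s

Coriolis parameter at 31°S:
f = 2Ω sin φ = 2 × 7.29×10⁻⁵ × sin 31° = 7.51×10⁻⁵ s⁻¹
Pressure gradient: |∂P/∂n| = 600 Pa / 644000 m = 9.32×10⁻⁴ Pa/m
Geostrophic balance (pressure-gradient force = Coriolis force):
V_g = (1/(fρ)) |∂P/∂n| = 9.32×10⁻⁴ / (7.51×10⁻⁵ × 1.17) = 10.6 m/s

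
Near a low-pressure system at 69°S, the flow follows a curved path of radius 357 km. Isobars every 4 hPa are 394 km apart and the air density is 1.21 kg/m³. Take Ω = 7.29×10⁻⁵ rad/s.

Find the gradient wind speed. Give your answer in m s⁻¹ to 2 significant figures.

Coriolis parameter at 69°S:
f = 2Ω sin φ = 2 × 7.29×10⁻⁵ × sin 69° = 1.36×10⁻⁴ s⁻¹
Pressure gradient: |∂P/∂n| = 400 Pa / 394000 m = 1.02×10⁻³ Pa/m
Geostrophic speed: V_g = |∂P/∂n|/(fρ) = 1.02×10⁻³/(1.36×10⁻⁴ × 1.21) = 6.16 m/s
Around a low, centrifugal force acts outward with Coriolis, so pressure-gradient force balances both:
(1/ρ)|∂P/∂n| = fV + V²/R  →  V² + fR·V − fR·V_g = 0
With fR = 1.36×10⁻⁴ × 357×10³ m = 48.6 m/s:
V = [−fR + √((fR)² + 4 fR V_g)]/2 = [−48.6 + √(48.6² + 4×48.6×6.16)]/2 = 5.53 m/s
Subgeostrophic (V < V_g = 6.16 m/s), as expected around a low.

5.5 m s⁻¹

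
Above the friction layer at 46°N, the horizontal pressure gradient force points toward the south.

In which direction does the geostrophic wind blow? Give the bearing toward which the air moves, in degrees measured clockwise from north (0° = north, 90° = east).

270°

The pressure-gradient force points toward the south (bearing 180°).
Geostrophic balance: in the Northern Hemisphere the Coriolis force deflects motion to the right, so the geostrophic wind blows 90° to the right of the pressure-gradient force (low pressure on the left).
Rotating 180° by 90° clockwise gives 270° — the wind blows toward the west.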